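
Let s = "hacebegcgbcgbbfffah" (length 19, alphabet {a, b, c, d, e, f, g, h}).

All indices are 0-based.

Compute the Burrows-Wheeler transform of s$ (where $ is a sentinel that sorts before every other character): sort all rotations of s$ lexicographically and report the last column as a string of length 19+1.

rank  rotation              last
    0  $hacebegcgbcgbbfffah  h
    1  acebegcgbcgbbfffah$h  h
    2  ah$hacebegcgbcgbbfff  f
    3  bbfffah$hacebegcgbcg  g
    4  bcgbbfffah$hacebegcg  g
    5  begcgbcgbbfffah$hace  e
    6  bfffah$hacebegcgbcgb  b
    7  cebegcgbcgbbfffah$ha  a
    8  cgbbfffah$hacebegcgb  b
    9  cgbcgbbfffah$hacebeg  g
   10  ebegcgbcgbbfffah$hac  c
   11  egcgbcgbbfffah$haceb  b
   12  fah$hacebegcgbcgbbff  f
   13  ffah$hacebegcgbcgbbf  f
   14  fffah$hacebegcgbcgbb  b
   15  gbbfffah$hacebegcgbc  c
   16  gbcgbbfffah$hacebegc  c
   17  gcgbcgbbfffah$hacebe  e
   18  h$hacebegcgbcgbbfffa  a
   19  hacebegcgbcgbbfffah$  $

hhfggebabgcbffbccea$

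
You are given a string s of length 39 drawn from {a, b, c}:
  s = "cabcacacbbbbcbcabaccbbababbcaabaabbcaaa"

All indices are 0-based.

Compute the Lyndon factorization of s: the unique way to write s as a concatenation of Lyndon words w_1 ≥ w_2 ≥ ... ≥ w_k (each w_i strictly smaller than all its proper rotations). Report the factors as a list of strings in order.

["c", "abcacacbbbbcbc", "abaccbb", "ababbc", "aabaabbc", "a", "a", "a"]

emit factor 1: 'c' (i=0, period=1)
emit factor 2: 'abcacacbbbbcbc' (i=1, period=14)
emit factor 3: 'abaccbb' (i=15, period=7)
emit factor 4: 'ababbc' (i=22, period=6)
emit factor 5: 'aabaabbc' (i=28, period=8)
emit factor 6: 'a' (i=36, period=1)
emit factor 7: 'a' (i=37, period=1)
emit factor 8: 'a' (i=38, period=1)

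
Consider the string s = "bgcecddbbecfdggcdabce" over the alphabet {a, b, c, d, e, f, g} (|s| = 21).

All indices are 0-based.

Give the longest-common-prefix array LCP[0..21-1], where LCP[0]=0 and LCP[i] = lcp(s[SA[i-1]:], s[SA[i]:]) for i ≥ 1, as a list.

[0, 0, 1, 1, 1, 0, 2, 1, 2, 1, 0, 1, 1, 1, 0, 1, 2, 0, 0, 2, 1]

rank | idx | suffix
   0 |  17 | abce
   1 |   7 | bbecfdggcdabce
   2 |  18 | bce
   3 |   8 | becfdggcdabce
   4 |   0 | bgcecddbbecfdggcdabce
   5 |  15 | cdabce
   6 |   4 | cddbbecfdggcdabce
   7 |  19 | ce
   8 |   2 | cecddbbecfdggcdabce
   9 |  10 | cfdggcdabce
  10 |  16 | dabce
  11 |   6 | dbbecfdggcdabce
  12 |   5 | ddbbecfdggcdabce
  13 |  12 | dggcdabce
  14 |  20 | e
  15 |   3 | ecddbbecfdggcdabce
  16 |   9 | ecfdggcdabce
  17 |  11 | fdggcdabce
  18 |  14 | gcdabce
  19 |   1 | gcecddbbecfdggcdabce
  20 |  13 | ggcdabce

SA = [17, 7, 18, 8, 0, 15, 4, 19, 2, 10, 16, 6, 5, 12, 20, 3, 9, 11, 14, 1, 13]
rank  pair      lcp
   1  s[17:],s[7:]  0  ''
   2  s[7:],s[18:]  1  'b'
   3  s[18:],s[8:]  1  'b'
   4  s[8:],s[0:]  1  'b'
   5  s[0:],s[15:]  0  ''
   6  s[15:],s[4:]  2  'cd'
   7  s[4:],s[19:]  1  'c'
   8  s[19:],s[2:]  2  'ce'
   9  s[2:],s[10:]  1  'c'
  10  s[10:],s[16:]  0  ''
  11  s[16:],s[6:]  1  'd'
  12  s[6:],s[5:]  1  'd'
  13  s[5:],s[12:]  1  'd'
  14  s[12:],s[20:]  0  ''
  15  s[20:],s[3:]  1  'e'
  16  s[3:],s[9:]  2  'ec'
  17  s[9:],s[11:]  0  ''
  18  s[11:],s[14:]  0  ''
  19  s[14:],s[1:]  2  'gc'
  20  s[1:],s[13:]  1  'g'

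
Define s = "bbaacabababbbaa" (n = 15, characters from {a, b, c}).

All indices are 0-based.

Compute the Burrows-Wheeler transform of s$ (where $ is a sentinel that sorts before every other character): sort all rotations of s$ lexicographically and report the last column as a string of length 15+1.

aabbcbbabbaab$aa

rank  rotation          last
    0  $bbaacabababbbaa  a
    1  a$bbaacabababbba  a
    2  aa$bbaacabababbb  b
    3  aacabababbbaa$bb  b
    4  abababbbaa$bbaac  c
    5  ababbbaa$bbaacab  b
    6  abbbaa$bbaacabab  b
    7  acabababbbaa$bba  a
    8  baa$bbaacabababb  b
    9  baacabababbbaa$b  b
   10  bababbbaa$bbaaca  a
   11  babbbaa$bbaacaba  a
   12  bbaa$bbaacababab  b
   13  bbaacabababbbaa$  $
   14  bbbaa$bbaacababa  a
   15  cabababbbaa$bbaa  a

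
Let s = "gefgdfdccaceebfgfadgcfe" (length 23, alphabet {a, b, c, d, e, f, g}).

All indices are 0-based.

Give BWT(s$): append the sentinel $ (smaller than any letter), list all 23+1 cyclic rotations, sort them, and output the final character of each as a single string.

ecfecdagfgafecggdcebdf$f

rank  rotation                  last
    0  $gefgdfdccaceebfgfadgcfe  e
    1  aceebfgfadgcfe$gefgdfdcc  c
    2  adgcfe$gefgdfdccaceebfgf  f
    3  bfgfadgcfe$gefgdfdccacee  e
    4  caceebfgfadgcfe$gefgdfdc  c
    5  ccaceebfgfadgcfe$gefgdfd  d
    6  ceebfgfadgcfe$gefgdfdcca  a
    7  cfe$gefgdfdccaceebfgfadg  g
    8  dccaceebfgfadgcfe$gefgdf  f
    9  dfdccaceebfgfadgcfe$gefg  g
   10  dgcfe$gefgdfdccaceebfgfa  a
   11  e$gefgdfdccaceebfgfadgcf  f
   12  ebfgfadgcfe$gefgdfdccace  e
   13  eebfgfadgcfe$gefgdfdccac  c
   14  efgdfdccaceebfgfadgcfe$g  g
   15  fadgcfe$gefgdfdccaceebfg  g
   16  fdccaceebfgfadgcfe$gefgd  d
   17  fe$gefgdfdccaceebfgfadgc  c
   18  fgdfdccaceebfgfadgcfe$ge  e
   19  fgfadgcfe$gefgdfdccaceeb  b
   20  gcfe$gefgdfdccaceebfgfad  d
   21  gdfdccaceebfgfadgcfe$gef  f
   22  gefgdfdccaceebfgfadgcfe$  $
   23  gfadgcfe$gefgdfdccaceebf  f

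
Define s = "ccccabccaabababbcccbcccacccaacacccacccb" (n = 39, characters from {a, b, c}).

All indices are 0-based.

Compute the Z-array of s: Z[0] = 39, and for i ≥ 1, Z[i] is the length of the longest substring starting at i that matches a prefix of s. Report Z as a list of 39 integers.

[39, 3, 2, 1, 0, 0, 2, 1, 0, 0, 0, 0, 0, 0, 0, 0, 3, 2, 1, 0, 3, 2, 1, 0, 3, 2, 1, 0, 0, 1, 0, 3, 2, 1, 0, 3, 2, 1, 0]

Z[0]=39
i=1: outside box; Z[1]=3 extend→box=[1,4)
i=2: min(r-i=2, Z[1]=3)=2; Z[2]=2
i=3: min(r-i=1, Z[2]=2)=1; Z[3]=1
i=4: outside box; Z[4]=0
i=5: outside box; Z[5]=0
i=6: outside box; Z[6]=2 extend→box=[6,8)
i=7: min(r-i=1, Z[1]=3)=1; Z[7]=1
i=8: outside box; Z[8]=0
i=9: outside box; Z[9]=0
i=10: outside box; Z[10]=0
i=11: outside box; Z[11]=0
i=12: outside box; Z[12]=0
i=13: outside box; Z[13]=0
i=14: outside box; Z[14]=0
i=15: outside box; Z[15]=0
i=16: outside box; Z[16]=3 extend→box=[16,19)
i=17: min(r-i=2, Z[1]=3)=2; Z[17]=2
i=18: min(r-i=1, Z[2]=2)=1; Z[18]=1
i=19: outside box; Z[19]=0
i=20: outside box; Z[20]=3 extend→box=[20,23)
i=21: min(r-i=2, Z[1]=3)=2; Z[21]=2
i=22: min(r-i=1, Z[2]=2)=1; Z[22]=1
i=23: outside box; Z[23]=0
i=24: outside box; Z[24]=3 extend→box=[24,27)
i=25: min(r-i=2, Z[1]=3)=2; Z[25]=2
i=26: min(r-i=1, Z[2]=2)=1; Z[26]=1
i=27: outside box; Z[27]=0
i=28: outside box; Z[28]=0
i=29: outside box; Z[29]=1 extend→box=[29,30)
i=30: outside box; Z[30]=0
i=31: outside box; Z[31]=3 extend→box=[31,34)
i=32: min(r-i=2, Z[1]=3)=2; Z[32]=2
i=33: min(r-i=1, Z[2]=2)=1; Z[33]=1
i=34: outside box; Z[34]=0
i=35: outside box; Z[35]=3 extend→box=[35,38)
i=36: min(r-i=2, Z[1]=3)=2; Z[36]=2
i=37: min(r-i=1, Z[2]=2)=1; Z[37]=1
i=38: outside box; Z[38]=0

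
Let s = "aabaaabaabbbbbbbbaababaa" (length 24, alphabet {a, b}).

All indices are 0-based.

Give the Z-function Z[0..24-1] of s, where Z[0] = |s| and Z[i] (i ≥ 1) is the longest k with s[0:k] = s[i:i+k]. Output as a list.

Z[0]=24
i=1: fresh scan; Z[1]=1 grow→box=[1,2)
i=2: fresh scan; Z[2]=0
i=3: fresh scan; Z[3]=2 grow→box=[3,5)
i=4: min(r-i=1, Z[1]=1)=1; Z[4]=5 grow→box=[4,9)
i=5: min(r-i=4, Z[1]=1)=1; Z[5]=1
i=6: min(r-i=3, Z[2]=0)=0; Z[6]=0
i=7: min(r-i=2, Z[3]=2)=2; Z[7]=3 grow→box=[7,10)
i=8: min(r-i=2, Z[1]=1)=1; Z[8]=1
i=9: min(r-i=1, Z[2]=0)=0; Z[9]=0
i=10: fresh scan; Z[10]=0
i=11: fresh scan; Z[11]=0
i=12: fresh scan; Z[12]=0
i=13: fresh scan; Z[13]=0
i=14: fresh scan; Z[14]=0
i=15: fresh scan; Z[15]=0
i=16: fresh scan; Z[16]=0
i=17: fresh scan; Z[17]=4 grow→box=[17,21)
i=18: min(r-i=3, Z[1]=1)=1; Z[18]=1
i=19: min(r-i=2, Z[2]=0)=0; Z[19]=0
i=20: min(r-i=1, Z[3]=2)=1; Z[20]=1
i=21: fresh scan; Z[21]=0
i=22: fresh scan; Z[22]=2 grow→box=[22,24)
i=23: min(r-i=1, Z[1]=1)=1; Z[23]=1

[24, 1, 0, 2, 5, 1, 0, 3, 1, 0, 0, 0, 0, 0, 0, 0, 0, 4, 1, 0, 1, 0, 2, 1]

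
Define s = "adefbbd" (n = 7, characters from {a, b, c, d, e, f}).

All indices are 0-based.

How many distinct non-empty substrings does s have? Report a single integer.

26

rank | idx | suffix
   0 |   0 | adefbbd
   1 |   4 | bbd
   2 |   5 | bd
   3 |   6 | d
   4 |   1 | defbbd
   5 |   2 | efbbd
   6 |   3 | fbbd

SA = [0, 4, 5, 6, 1, 2, 3]
i: (SA[i-1],SA[i]) lcp shared
  1: (0,4) 0 ''
  2: (4,5) 1 'b'
  3: (5,6) 0 ''
  4: (6,1) 1 'd'
  5: (1,2) 0 ''
  6: (2,3) 0 ''

n(n+1)/2 = 7·8/2 = 28
Σ LCP = 0 + 0 + 1 + 0 + 1 + 0 + 0 = 2
distinct = 28 − 2 = 26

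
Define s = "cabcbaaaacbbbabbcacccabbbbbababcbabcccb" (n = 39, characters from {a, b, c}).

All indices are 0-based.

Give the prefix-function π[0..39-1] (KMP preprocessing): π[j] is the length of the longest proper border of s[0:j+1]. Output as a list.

[0, 0, 0, 1, 0, 0, 0, 0, 0, 1, 0, 0, 0, 0, 0, 0, 1, 2, 1, 1, 1, 2, 3, 0, 0, 0, 0, 0, 0, 0, 0, 1, 0, 0, 0, 1, 1, 1, 0]

π[0] = 0
j=1 s[j]='a': π[1]=0 (border '')
j=2 s[j]='b': π[2]=0 (border '')
j=3 s[j]='c': π[3]=1 (border 'c')
j=4 s[j]='b': k: 1→0; π[4]=0 (border '')
j=5 s[j]='a': π[5]=0 (border '')
j=6 s[j]='a': π[6]=0 (border '')
j=7 s[j]='a': π[7]=0 (border '')
j=8 s[j]='a': π[8]=0 (border '')
j=9 s[j]='c': π[9]=1 (border 'c')
j=10 s[j]='b': k: 1→0; π[10]=0 (border '')
j=11 s[j]='b': π[11]=0 (border '')
j=12 s[j]='b': π[12]=0 (border '')
j=13 s[j]='a': π[13]=0 (border '')
j=14 s[j]='b': π[14]=0 (border '')
j=15 s[j]='b': π[15]=0 (border '')
j=16 s[j]='c': π[16]=1 (border 'c')
j=17 s[j]='a': π[17]=2 (border 'ca')
j=18 s[j]='c': k: 2→0; π[18]=1 (border 'c')
j=19 s[j]='c': k: 1→0; π[19]=1 (border 'c')
j=20 s[j]='c': k: 1→0; π[20]=1 (border 'c')
j=21 s[j]='a': π[21]=2 (border 'ca')
j=22 s[j]='b': π[22]=3 (border 'cab')
j=23 s[j]='b': k: 3→0; π[23]=0 (border '')
j=24 s[j]='b': π[24]=0 (border '')
j=25 s[j]='b': π[25]=0 (border '')
j=26 s[j]='b': π[26]=0 (border '')
j=27 s[j]='a': π[27]=0 (border '')
j=28 s[j]='b': π[28]=0 (border '')
j=29 s[j]='a': π[29]=0 (border '')
j=30 s[j]='b': π[30]=0 (border '')
j=31 s[j]='c': π[31]=1 (border 'c')
j=32 s[j]='b': k: 1→0; π[32]=0 (border '')
j=33 s[j]='a': π[33]=0 (border '')
j=34 s[j]='b': π[34]=0 (border '')
j=35 s[j]='c': π[35]=1 (border 'c')
j=36 s[j]='c': k: 1→0; π[36]=1 (border 'c')
j=37 s[j]='c': k: 1→0; π[37]=1 (border 'c')
j=38 s[j]='b': k: 1→0; π[38]=0 (border '')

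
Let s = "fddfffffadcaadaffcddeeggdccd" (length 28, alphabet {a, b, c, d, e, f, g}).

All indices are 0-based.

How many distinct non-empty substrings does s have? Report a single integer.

373

rank | idx | suffix
   0 |  11 | aadaffcddeeggdccd
   1 |  12 | adaffcddeeggdccd
   2 |   8 | adcaadaffcddeeggdccd
   3 |  14 | affcddeeggdccd
   4 |  10 | caadaffcddeeggdccd
   5 |  25 | ccd
   6 |  26 | cd
   7 |  17 | cddeeggdccd
   8 |  27 | d
   9 |  13 | daffcddeeggdccd
  10 |   9 | dcaadaffcddeeggdccd
  11 |  24 | dccd
  12 |  18 | ddeeggdccd
  13 |   1 | ddfffffadcaadaffcddeeggdccd
  14 |  19 | deeggdccd
  15 |   2 | dfffffadcaadaffcddeeggdccd
  16 |  20 | eeggdccd
  17 |  21 | eggdccd
  18 |   7 | fadcaadaffcddeeggdccd
  19 |  16 | fcddeeggdccd
  20 |   0 | fddfffffadcaadaffcddeeggdccd
  21 |   6 | ffadcaadaffcddeeggdccd
  22 |  15 | ffcddeeggdccd
  23 |   5 | fffadcaadaffcddeeggdccd
  24 |   4 | ffffadcaadaffcddeeggdccd
  25 |   3 | fffffadcaadaffcddeeggdccd
  26 |  23 | gdccd
  27 |  22 | ggdccd

SA = [11, 12, 8, 14, 10, 25, 26, 17, 27, 13, 9, 24, 18, 1, 19, 2, 20, 21, 7, 16, 0, 6, 15, 5, 4, 3, 23, 22]
rank  pair      lcp
   1  s[11:],s[12:]  1  'a'
   2  s[12:],s[8:]  2  'ad'
   3  s[8:],s[14:]  1  'a'
   4  s[14:],s[10:]  0  ''
   5  s[10:],s[25:]  1  'c'
   6  s[25:],s[26:]  1  'c'
   7  s[26:],s[17:]  2  'cd'
   8  s[17:],s[27:]  0  ''
   9  s[27:],s[13:]  1  'd'
  10  s[13:],s[9:]  1  'd'
  11  s[9:],s[24:]  2  'dc'
  12  s[24:],s[18:]  1  'd'
  13  s[18:],s[1:]  2  'dd'
  14  s[1:],s[19:]  1  'd'
  15  s[19:],s[2:]  1  'd'
  16  s[2:],s[20:]  0  ''
  17  s[20:],s[21:]  1  'e'
  18  s[21:],s[7:]  0  ''
  19  s[7:],s[16:]  1  'f'
  20  s[16:],s[0:]  1  'f'
  21  s[0:],s[6:]  1  'f'
  22  s[6:],s[15:]  2  'ff'
  23  s[15:],s[5:]  2  'ff'
  24  s[5:],s[4:]  3  'fff'
  25  s[4:],s[3:]  4  'ffff'
  26  s[3:],s[23:]  0  ''
  27  s[23:],s[22:]  1  'g'

n(n+1)/2 = 28·29/2 = 406
Σ LCP = 0 + 1 + 2 + 1 + 0 + 1 + 1 + 2 + 0 + 1 + 1 + 2 + 1 + 2 + 1 + 1 + 0 + 1 + 0 + 1 + 1 + 1 + 2 + 2 + 3 + 4 + 0 + 1 = 33
distinct = 406 − 33 = 373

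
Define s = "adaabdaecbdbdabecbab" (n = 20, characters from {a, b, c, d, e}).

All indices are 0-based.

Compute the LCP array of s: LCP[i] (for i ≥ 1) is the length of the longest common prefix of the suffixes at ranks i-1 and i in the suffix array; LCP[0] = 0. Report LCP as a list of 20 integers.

[0, 1, 2, 2, 1, 1, 0, 1, 1, 3, 2, 1, 0, 2, 0, 2, 2, 1, 0, 3]

rank | idx | suffix
   0 |   2 | aabdaecbdbdabecbab
   1 |  18 | ab
   2 |   3 | abdaecbdbdabecbab
   3 |  13 | abecbab
   4 |   0 | adaabdaecbdbdabecbab
   5 |   6 | aecbdbdabecbab
   6 |  19 | b
   7 |  17 | bab
   8 |  11 | bdabecbab
   9 |   4 | bdaecbdbdabecbab
  10 |   9 | bdbdabecbab
  11 |  14 | becbab
  12 |  16 | cbab
  13 |   8 | cbdbdabecbab
  14 |   1 | daabdaecbdbdabecbab
  15 |  12 | dabecbab
  16 |   5 | daecbdbdabecbab
  17 |  10 | dbdabecbab
  18 |  15 | ecbab
  19 |   7 | ecbdbdabecbab

SA = [2, 18, 3, 13, 0, 6, 19, 17, 11, 4, 9, 14, 16, 8, 1, 12, 5, 10, 15, 7]
[i] adj suffixes → lcp
  [1] 2/18 → 1 ('a')
  [2] 18/3 → 2 ('ab')
  [3] 3/13 → 2 ('ab')
  [4] 13/0 → 1 ('a')
  [5] 0/6 → 1 ('a')
  [6] 6/19 → 0 ('')
  [7] 19/17 → 1 ('b')
  [8] 17/11 → 1 ('b')
  [9] 11/4 → 3 ('bda')
  [10] 4/9 → 2 ('bd')
  [11] 9/14 → 1 ('b')
  [12] 14/16 → 0 ('')
  [13] 16/8 → 2 ('cb')
  [14] 8/1 → 0 ('')
  [15] 1/12 → 2 ('da')
  [16] 12/5 → 2 ('da')
  [17] 5/10 → 1 ('d')
  [18] 10/15 → 0 ('')
  [19] 15/7 → 3 ('ecb')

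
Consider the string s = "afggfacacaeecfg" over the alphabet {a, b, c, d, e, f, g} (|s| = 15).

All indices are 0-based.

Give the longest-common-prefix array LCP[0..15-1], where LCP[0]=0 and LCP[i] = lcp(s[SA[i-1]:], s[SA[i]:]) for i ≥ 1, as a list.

rank→(start, suffix):
  0 → (5, 'acacaeecfg')
  1 → (7, 'acaeecfg')
  2 → (9, 'aeecfg')
  3 → (0, 'afggfacacaeecfg')
  4 → (6, 'cacaeecfg')
  5 → (8, 'caeecfg')
  6 → (12, 'cfg')
  7 → (11, 'ecfg')
  8 → (10, 'eecfg')
  9 → (4, 'facacaeecfg')
  10 → (13, 'fg')
  11 → (1, 'fggfacacaeecfg')
  12 → (14, 'g')
  13 → (3, 'gfacacaeecfg')
  14 → (2, 'ggfacacaeecfg')

SA = [5, 7, 9, 0, 6, 8, 12, 11, 10, 4, 13, 1, 14, 3, 2]
[i] adj suffixes → lcp
  [1] 5/7 → 3 ('aca')
  [2] 7/9 → 1 ('a')
  [3] 9/0 → 1 ('a')
  [4] 0/6 → 0 ('')
  [5] 6/8 → 2 ('ca')
  [6] 8/12 → 1 ('c')
  [7] 12/11 → 0 ('')
  [8] 11/10 → 1 ('e')
  [9] 10/4 → 0 ('')
  [10] 4/13 → 1 ('f')
  [11] 13/1 → 2 ('fg')
  [12] 1/14 → 0 ('')
  [13] 14/3 → 1 ('g')
  [14] 3/2 → 1 ('g')

[0, 3, 1, 1, 0, 2, 1, 0, 1, 0, 1, 2, 0, 1, 1]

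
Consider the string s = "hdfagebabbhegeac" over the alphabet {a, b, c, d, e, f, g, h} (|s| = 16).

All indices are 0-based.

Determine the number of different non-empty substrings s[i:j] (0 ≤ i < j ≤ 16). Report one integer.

127

sorted suffixes:
  #0 SA[0]=7  'abbhegeac'
  #1 SA[1]=14  'ac'
  #2 SA[2]=3  'agebabbhegeac'
  #3 SA[3]=6  'babbhegeac'
  #4 SA[4]=8  'bbhegeac'
  #5 SA[5]=9  'bhegeac'
  #6 SA[6]=15  'c'
  #7 SA[7]=1  'dfagebabbhegeac'
  #8 SA[8]=13  'eac'
  #9 SA[9]=5  'ebabbhegeac'
  #10 SA[10]=11  'egeac'
  #11 SA[11]=2  'fagebabbhegeac'
  #12 SA[12]=12  'geac'
  #13 SA[13]=4  'gebabbhegeac'
  #14 SA[14]=0  'hdfagebabbhegeac'
  #15 SA[15]=10  'hegeac'

SA = [7, 14, 3, 6, 8, 9, 15, 1, 13, 5, 11, 2, 12, 4, 0, 10]
[i] adj suffixes → lcp
  [1] 7/14 → 1 ('a')
  [2] 14/3 → 1 ('a')
  [3] 3/6 → 0 ('')
  [4] 6/8 → 1 ('b')
  [5] 8/9 → 1 ('b')
  [6] 9/15 → 0 ('')
  [7] 15/1 → 0 ('')
  [8] 1/13 → 0 ('')
  [9] 13/5 → 1 ('e')
  [10] 5/11 → 1 ('e')
  [11] 11/2 → 0 ('')
  [12] 2/12 → 0 ('')
  [13] 12/4 → 2 ('ge')
  [14] 4/0 → 0 ('')
  [15] 0/10 → 1 ('h')

n(n+1)/2 = 16·17/2 = 136
Σ LCP = 0 + 1 + 1 + 0 + 1 + 1 + 0 + 0 + 0 + 1 + 1 + 0 + 0 + 2 + 0 + 1 = 9
distinct = 136 − 9 = 127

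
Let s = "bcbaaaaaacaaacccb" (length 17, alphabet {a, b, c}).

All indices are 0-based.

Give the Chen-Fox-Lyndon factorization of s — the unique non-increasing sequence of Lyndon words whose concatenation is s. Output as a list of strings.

emit factor 1: 'bc' (i=0, period=2)
emit factor 2: 'b' (i=2, period=1)
emit factor 3: 'aaaaaacaaacccb' (i=3, period=14)

["bc", "b", "aaaaaacaaacccb"]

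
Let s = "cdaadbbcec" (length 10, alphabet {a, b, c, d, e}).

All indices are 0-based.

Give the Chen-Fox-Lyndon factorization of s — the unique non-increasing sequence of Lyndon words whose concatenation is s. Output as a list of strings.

emit factor 1: 'cd' (i=0, period=2)
emit factor 2: 'aadbbcec' (i=2, period=8)

["cd", "aadbbcec"]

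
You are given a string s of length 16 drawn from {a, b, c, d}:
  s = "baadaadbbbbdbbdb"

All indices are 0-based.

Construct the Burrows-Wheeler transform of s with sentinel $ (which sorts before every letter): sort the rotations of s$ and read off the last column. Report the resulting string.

bbdaad$dbdbbbabab

rank  rotation           last
    0  $baadaadbbbbdbbdb  b
    1  aadaadbbbbdbbdb$b  b
    2  aadbbbbdbbdb$baad  d
    3  adaadbbbbdbbdb$ba  a
    4  adbbbbdbbdb$baada  a
    5  b$baadaadbbbbdbbd  d
    6  baadaadbbbbdbbdb$  $
    7  bbbbdbbdb$baadaad  d
    8  bbbdbbdb$baadaadb  b
    9  bbdb$baadaadbbbbd  d
   10  bbdbbdb$baadaadbb  b
   11  bdb$baadaadbbbbdb  b
   12  bdbbdb$baadaadbbb  b
   13  daadbbbbdbbdb$baa  a
   14  db$baadaadbbbbdbb  b
   15  dbbbbdbbdb$baadaa  a
   16  dbbdb$baadaadbbbb  b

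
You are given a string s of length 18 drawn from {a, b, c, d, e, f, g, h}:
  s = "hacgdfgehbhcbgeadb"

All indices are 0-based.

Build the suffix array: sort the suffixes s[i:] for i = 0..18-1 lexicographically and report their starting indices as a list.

rank | idx | suffix
   0 |   1 | acgdfgehbhcbgeadb
   1 |  15 | adb
   2 |  17 | b
   3 |  12 | bgeadb
   4 |   9 | bhcbgeadb
   5 |  11 | cbgeadb
   6 |   2 | cgdfgehbhcbgeadb
   7 |  16 | db
   8 |   4 | dfgehbhcbgeadb
   9 |  14 | eadb
  10 |   7 | ehbhcbgeadb
  11 |   5 | fgehbhcbgeadb
  12 |   3 | gdfgehbhcbgeadb
  13 |  13 | geadb
  14 |   6 | gehbhcbgeadb
  15 |   0 | hacgdfgehbhcbgeadb
  16 |   8 | hbhcbgeadb
  17 |  10 | hcbgeadb

[1, 15, 17, 12, 9, 11, 2, 16, 4, 14, 7, 5, 3, 13, 6, 0, 8, 10]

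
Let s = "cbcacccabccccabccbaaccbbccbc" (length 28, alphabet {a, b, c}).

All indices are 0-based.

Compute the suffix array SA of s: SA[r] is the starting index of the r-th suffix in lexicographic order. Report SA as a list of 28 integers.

rank | idx | suffix
   0 |  18 | aaccbbccbc
   1 |  13 | abccbaaccbbccbc
   2 |   7 | abccccabccbaaccbbccbc
   3 |  19 | accbbccbc
   4 |   3 | acccabccccabccbaaccbbccbc
   5 |  17 | baaccbbccbc
   6 |  22 | bbccbc
   7 |  26 | bc
   8 |   1 | bcacccabccccabccbaaccbbccbc
   9 |  14 | bccbaaccbbccbc
  10 |  23 | bccbc
  11 |   8 | bccccabccbaaccbbccbc
  12 |  27 | c
  13 |  12 | cabccbaaccbbccbc
  14 |   6 | cabccccabccbaaccbbccbc
  15 |   2 | cacccabccccabccbaaccbbccbc
  16 |  16 | cbaaccbbccbc
  17 |  21 | cbbccbc
  18 |  25 | cbc
  19 |   0 | cbcacccabccccabccbaaccbbccbc
  20 |  11 | ccabccbaaccbbccbc
  21 |   5 | ccabccccabccbaaccbbccbc
  22 |  15 | ccbaaccbbccbc
  23 |  20 | ccbbccbc
  24 |  24 | ccbc
  25 |  10 | cccabccbaaccbbccbc
  26 |   4 | cccabccccabccbaaccbbccbc
  27 |   9 | ccccabccbaaccbbccbc

[18, 13, 7, 19, 3, 17, 22, 26, 1, 14, 23, 8, 27, 12, 6, 2, 16, 21, 25, 0, 11, 5, 15, 20, 24, 10, 4, 9]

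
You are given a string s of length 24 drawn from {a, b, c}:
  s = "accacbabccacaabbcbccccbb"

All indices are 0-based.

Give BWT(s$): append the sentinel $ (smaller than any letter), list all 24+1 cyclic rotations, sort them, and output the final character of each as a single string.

rank  rotation                   last
    0  $accacbabccacaabbcbccccbb  b
    1  aabbcbccccbb$accacbabccac  c
    2  abbcbccccbb$accacbabccaca  a
    3  abccacaabbcbccccbb$accacb  b
    4  acaabbcbccccbb$accacbabcc  c
    5  acbabccacaabbcbccccbb$acc  c
    6  accacbabccacaabbcbccccbb$  $
    7  b$accacbabccacaabbcbccccb  b
    8  babccacaabbcbccccbb$accac  c
    9  bb$accacbabccacaabbcbcccc  c
   10  bbcbccccbb$accacbabccacaa  a
   11  bcbccccbb$accacbabccacaab  b
   12  bccacaabbcbccccbb$accacba  a
   13  bccccbb$accacbabccacaabbc  c
   14  caabbcbccccbb$accacbabcca  a
   15  cacaabbcbccccbb$accacbabc  c
   16  cacbabccacaabbcbccccbb$ac  c
   17  cbabccacaabbcbccccbb$acca  a
   18  cbb$accacbabccacaabbcbccc  c
   19  cbccccbb$accacbabccacaabb  b
   20  ccacaabbcbccccbb$accacbab  b
   21  ccacbabccacaabbcbccccbb$a  a
   22  ccbb$accacbabccacaabbcbcc  c
   23  cccbb$accacbabccacaabbcbc  c
   24  ccccbb$accacbabccacaabbcb  b

bcabcc$bccabacaccacbbaccb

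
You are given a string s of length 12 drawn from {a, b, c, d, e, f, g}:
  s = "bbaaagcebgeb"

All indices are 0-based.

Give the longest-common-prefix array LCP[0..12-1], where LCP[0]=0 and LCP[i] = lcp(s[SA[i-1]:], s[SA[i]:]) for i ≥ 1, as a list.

rank | idx | suffix
   0 |   2 | aaagcebgeb
   1 |   3 | aagcebgeb
   2 |   4 | agcebgeb
   3 |  11 | b
   4 |   1 | baaagcebgeb
   5 |   0 | bbaaagcebgeb
   6 |   8 | bgeb
   7 |   6 | cebgeb
   8 |  10 | eb
   9 |   7 | ebgeb
  10 |   5 | gcebgeb
  11 |   9 | geb

SA = [2, 3, 4, 11, 1, 0, 8, 6, 10, 7, 5, 9]
rank  pair      lcp
   1  s[2:],s[3:]  2  'aa'
   2  s[3:],s[4:]  1  'a'
   3  s[4:],s[11:]  0  ''
   4  s[11:],s[1:]  1  'b'
   5  s[1:],s[0:]  1  'b'
   6  s[0:],s[8:]  1  'b'
   7  s[8:],s[6:]  0  ''
   8  s[6:],s[10:]  0  ''
   9  s[10:],s[7:]  2  'eb'
  10  s[7:],s[5:]  0  ''
  11  s[5:],s[9:]  1  'g'

[0, 2, 1, 0, 1, 1, 1, 0, 0, 2, 0, 1]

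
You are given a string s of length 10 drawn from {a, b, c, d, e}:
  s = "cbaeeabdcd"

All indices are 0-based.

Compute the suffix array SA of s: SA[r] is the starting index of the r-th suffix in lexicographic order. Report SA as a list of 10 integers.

rank | idx | suffix
   0 |   5 | abdcd
   1 |   2 | aeeabdcd
   2 |   1 | baeeabdcd
   3 |   6 | bdcd
   4 |   0 | cbaeeabdcd
   5 |   8 | cd
   6 |   9 | d
   7 |   7 | dcd
   8 |   4 | eabdcd
   9 |   3 | eeabdcd

[5, 2, 1, 6, 0, 8, 9, 7, 4, 3]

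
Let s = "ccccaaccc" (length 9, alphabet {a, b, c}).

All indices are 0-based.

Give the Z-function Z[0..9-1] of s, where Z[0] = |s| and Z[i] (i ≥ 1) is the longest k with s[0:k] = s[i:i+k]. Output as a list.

[9, 3, 2, 1, 0, 0, 3, 2, 1]

Z[0]=9
i=1: i≥r, start 0; Z[1]=3 grow→box=[1,4)
i=2: min(r-i=2, Z[1]=3)=2; Z[2]=2
i=3: min(r-i=1, Z[2]=2)=1; Z[3]=1
i=4: i≥r, start 0; Z[4]=0
i=5: i≥r, start 0; Z[5]=0
i=6: i≥r, start 0; Z[6]=3 grow→box=[6,9)
i=7: min(r-i=2, Z[1]=3)=2; Z[7]=2
i=8: min(r-i=1, Z[2]=2)=1; Z[8]=1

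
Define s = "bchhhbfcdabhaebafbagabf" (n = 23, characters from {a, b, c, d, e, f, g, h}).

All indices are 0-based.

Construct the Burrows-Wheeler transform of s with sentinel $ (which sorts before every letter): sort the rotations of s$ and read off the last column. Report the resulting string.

rank  rotation                  last
    0  $bchhhbfcdabhaebafbagabf  f
    1  abf$bchhhbfcdabhaebafbag  g
    2  abhaebafbagabf$bchhhbfcd  d
    3  aebafbagabf$bchhhbfcdabh  h
    4  afbagabf$bchhhbfcdabhaeb  b
    5  agabf$bchhhbfcdabhaebafb  b
    6  bafbagabf$bchhhbfcdabhae  e
    7  bagabf$bchhhbfcdabhaebaf  f
    8  bchhhbfcdabhaebafbagabf$  $
    9  bf$bchhhbfcdabhaebafbaga  a
   10  bfcdabhaebafbagabf$bchhh  h
   11  bhaebafbagabf$bchhhbfcda  a
   12  cdabhaebafbagabf$bchhhbf  f
   13  chhhbfcdabhaebafbagabf$b  b
   14  dabhaebafbagabf$bchhhbfc  c
   15  ebafbagabf$bchhhbfcdabha  a
   16  f$bchhhbfcdabhaebafbagab  b
   17  fbagabf$bchhhbfcdabhaeba  a
   18  fcdabhaebafbagabf$bchhhb  b
   19  gabf$bchhhbfcdabhaebafba  a
   20  haebafbagabf$bchhhbfcdab  b
   21  hbfcdabhaebafbagabf$bchh  h
   22  hhbfcdabhaebafbagabf$bch  h
   23  hhhbfcdabhaebafbagabf$bc  c

fgdhbbef$ahafbcabababhhc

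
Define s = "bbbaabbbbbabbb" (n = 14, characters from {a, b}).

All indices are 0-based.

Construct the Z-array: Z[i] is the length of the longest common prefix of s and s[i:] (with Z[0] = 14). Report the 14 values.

Z[0]=14
i=1: outside box; Z[1]=2 grow→box=[1,3)
i=2: min(r-i=1, Z[1]=2)=1; Z[2]=1
i=3: outside box; Z[3]=0
i=4: outside box; Z[4]=0
i=5: outside box; Z[5]=3 grow→box=[5,8)
i=6: min(r-i=2, Z[1]=2)=2; Z[6]=3 grow→box=[6,9)
i=7: min(r-i=2, Z[1]=2)=2; Z[7]=4 grow→box=[7,11)
i=8: min(r-i=3, Z[1]=2)=2; Z[8]=2
i=9: min(r-i=2, Z[2]=1)=1; Z[9]=1
i=10: min(r-i=1, Z[3]=0)=0; Z[10]=0
i=11: outside box; Z[11]=3 grow→box=[11,14)
i=12: min(r-i=2, Z[1]=2)=2; Z[12]=2
i=13: min(r-i=1, Z[2]=1)=1; Z[13]=1

[14, 2, 1, 0, 0, 3, 3, 4, 2, 1, 0, 3, 2, 1]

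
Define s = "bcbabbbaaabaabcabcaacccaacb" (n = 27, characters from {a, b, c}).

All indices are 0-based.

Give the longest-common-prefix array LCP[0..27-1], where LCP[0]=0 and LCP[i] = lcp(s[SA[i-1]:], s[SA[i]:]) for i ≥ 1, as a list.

[0, 2, 3, 2, 3, 1, 2, 2, 4, 1, 2, 0, 1, 3, 2, 1, 2, 1, 3, 2, 0, 4, 2, 1, 2, 1, 2]

sorted suffixes:
  #0 SA[0]=7  'aaabaabcabcaacccaacb'
  #1 SA[1]=8  'aabaabcabcaacccaacb'
  #2 SA[2]=11  'aabcabcaacccaacb'
  #3 SA[3]=23  'aacb'
  #4 SA[4]=18  'aacccaacb'
  #5 SA[5]=9  'abaabcabcaacccaacb'
  #6 SA[6]=3  'abbbaaabaabcabcaacccaacb'
  #7 SA[7]=15  'abcaacccaacb'
  #8 SA[8]=12  'abcabcaacccaacb'
  #9 SA[9]=24  'acb'
  #10 SA[10]=19  'acccaacb'
  #11 SA[11]=26  'b'
  #12 SA[12]=6  'baaabaabcabcaacccaacb'
  #13 SA[13]=10  'baabcabcaacccaacb'
  #14 SA[14]=2  'babbbaaabaabcabcaacccaacb'
  #15 SA[15]=5  'bbaaabaabcabcaacccaacb'
  #16 SA[16]=4  'bbbaaabaabcabcaacccaacb'
  #17 SA[17]=16  'bcaacccaacb'
  #18 SA[18]=13  'bcabcaacccaacb'
  #19 SA[19]=0  'bcbabbbaaabaabcabcaacccaacb'
  #20 SA[20]=22  'caacb'
  #21 SA[21]=17  'caacccaacb'
  #22 SA[22]=14  'cabcaacccaacb'
  #23 SA[23]=25  'cb'
  #24 SA[24]=1  'cbabbbaaabaabcabcaacccaacb'
  #25 SA[25]=21  'ccaacb'
  #26 SA[26]=20  'cccaacb'

SA = [7, 8, 11, 23, 18, 9, 3, 15, 12, 24, 19, 26, 6, 10, 2, 5, 4, 16, 13, 0, 22, 17, 14, 25, 1, 21, 20]
[i] adj suffixes → lcp
  [1] 7/8 → 2 ('aa')
  [2] 8/11 → 3 ('aab')
  [3] 11/23 → 2 ('aa')
  [4] 23/18 → 3 ('aac')
  [5] 18/9 → 1 ('a')
  [6] 9/3 → 2 ('ab')
  [7] 3/15 → 2 ('ab')
  [8] 15/12 → 4 ('abca')
  [9] 12/24 → 1 ('a')
  [10] 24/19 → 2 ('ac')
  [11] 19/26 → 0 ('')
  [12] 26/6 → 1 ('b')
  [13] 6/10 → 3 ('baa')
  [14] 10/2 → 2 ('ba')
  [15] 2/5 → 1 ('b')
  [16] 5/4 → 2 ('bb')
  [17] 4/16 → 1 ('b')
  [18] 16/13 → 3 ('bca')
  [19] 13/0 → 2 ('bc')
  [20] 0/22 → 0 ('')
  [21] 22/17 → 4 ('caac')
  [22] 17/14 → 2 ('ca')
  [23] 14/25 → 1 ('c')
  [24] 25/1 → 2 ('cb')
  [25] 1/21 → 1 ('c')
  [26] 21/20 → 2 ('cc')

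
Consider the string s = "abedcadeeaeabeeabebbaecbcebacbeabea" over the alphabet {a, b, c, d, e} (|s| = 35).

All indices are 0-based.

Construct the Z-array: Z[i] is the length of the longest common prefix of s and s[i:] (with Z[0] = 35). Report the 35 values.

[35, 0, 0, 0, 0, 1, 0, 0, 0, 1, 0, 3, 0, 0, 0, 3, 0, 0, 0, 0, 1, 0, 0, 0, 0, 0, 0, 1, 0, 0, 0, 3, 0, 0, 1]

Z[0]=35
i=1: fresh scan; Z[1]=0
i=2: fresh scan; Z[2]=0
i=3: fresh scan; Z[3]=0
i=4: fresh scan; Z[4]=0
i=5: fresh scan; Z[5]=1 scan→box=[5,6)
i=6: fresh scan; Z[6]=0
i=7: fresh scan; Z[7]=0
i=8: fresh scan; Z[8]=0
i=9: fresh scan; Z[9]=1 scan→box=[9,10)
i=10: fresh scan; Z[10]=0
i=11: fresh scan; Z[11]=3 scan→box=[11,14)
i=12: min(r-i=2, Z[1]=0)=0; Z[12]=0
i=13: min(r-i=1, Z[2]=0)=0; Z[13]=0
i=14: fresh scan; Z[14]=0
i=15: fresh scan; Z[15]=3 scan→box=[15,18)
i=16: min(r-i=2, Z[1]=0)=0; Z[16]=0
i=17: min(r-i=1, Z[2]=0)=0; Z[17]=0
i=18: fresh scan; Z[18]=0
i=19: fresh scan; Z[19]=0
i=20: fresh scan; Z[20]=1 scan→box=[20,21)
i=21: fresh scan; Z[21]=0
i=22: fresh scan; Z[22]=0
i=23: fresh scan; Z[23]=0
i=24: fresh scan; Z[24]=0
i=25: fresh scan; Z[25]=0
i=26: fresh scan; Z[26]=0
i=27: fresh scan; Z[27]=1 scan→box=[27,28)
i=28: fresh scan; Z[28]=0
i=29: fresh scan; Z[29]=0
i=30: fresh scan; Z[30]=0
i=31: fresh scan; Z[31]=3 scan→box=[31,34)
i=32: min(r-i=2, Z[1]=0)=0; Z[32]=0
i=33: min(r-i=1, Z[2]=0)=0; Z[33]=0
i=34: fresh scan; Z[34]=1 scan→box=[34,35)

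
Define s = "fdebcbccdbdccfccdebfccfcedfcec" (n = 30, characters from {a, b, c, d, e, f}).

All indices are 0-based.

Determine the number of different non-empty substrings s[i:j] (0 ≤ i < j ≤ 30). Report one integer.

421

sorted suffixes:
  #0 SA[0]=3  'bcbccdbdccfccdebfccfcedfcec'
  #1 SA[1]=5  'bccdbdccfccdebfccfcedfcec'
  #2 SA[2]=9  'bdccfccdebfccfcedfcec'
  #3 SA[3]=18  'bfccfcedfcec'
  #4 SA[4]=29  'c'
  #5 SA[5]=4  'cbccdbdccfccdebfccfcedfcec'
  #6 SA[6]=6  'ccdbdccfccdebfccfcedfcec'
  #7 SA[7]=14  'ccdebfccfcedfcec'
  #8 SA[8]=11  'ccfccdebfccfcedfcec'
  #9 SA[9]=20  'ccfcedfcec'
  #10 SA[10]=7  'cdbdccfccdebfccfcedfcec'
  #11 SA[11]=15  'cdebfccfcedfcec'
  #12 SA[12]=27  'cec'
  #13 SA[13]=23  'cedfcec'
  #14 SA[14]=12  'cfccdebfccfcedfcec'
  #15 SA[15]=21  'cfcedfcec'
  #16 SA[16]=8  'dbdccfccdebfccfcedfcec'
  #17 SA[17]=10  'dccfccdebfccfcedfcec'
  #18 SA[18]=1  'debcbccdbdccfccdebfccfcedfcec'
  #19 SA[19]=16  'debfccfcedfcec'
  #20 SA[20]=25  'dfcec'
  #21 SA[21]=2  'ebcbccdbdccfccdebfccfcedfcec'
  #22 SA[22]=17  'ebfccfcedfcec'
  #23 SA[23]=28  'ec'
  #24 SA[24]=24  'edfcec'
  #25 SA[25]=13  'fccdebfccfcedfcec'
  #26 SA[26]=19  'fccfcedfcec'
  #27 SA[27]=26  'fcec'
  #28 SA[28]=22  'fcedfcec'
  #29 SA[29]=0  'fdebcbccdbdccfccdebfccfcedfcec'

SA = [3, 5, 9, 18, 29, 4, 6, 14, 11, 20, 7, 15, 27, 23, 12, 21, 8, 10, 1, 16, 25, 2, 17, 28, 24, 13, 19, 26, 22, 0]
[i] adj suffixes → lcp
  [1] 3/5 → 2 ('bc')
  [2] 5/9 → 1 ('b')
  [3] 9/18 → 1 ('b')
  [4] 18/29 → 0 ('')
  [5] 29/4 → 1 ('c')
  [6] 4/6 → 1 ('c')
  [7] 6/14 → 3 ('ccd')
  [8] 14/11 → 2 ('cc')
  [9] 11/20 → 4 ('ccfc')
  [10] 20/7 → 1 ('c')
  [11] 7/15 → 2 ('cd')
  [12] 15/27 → 1 ('c')
  [13] 27/23 → 2 ('ce')
  [14] 23/12 → 1 ('c')
  [15] 12/21 → 3 ('cfc')
  [16] 21/8 → 0 ('')
  [17] 8/10 → 1 ('d')
  [18] 10/1 → 1 ('d')
  [19] 1/16 → 3 ('deb')
  [20] 16/25 → 1 ('d')
  [21] 25/2 → 0 ('')
  [22] 2/17 → 2 ('eb')
  [23] 17/28 → 1 ('e')
  [24] 28/24 → 1 ('e')
  [25] 24/13 → 0 ('')
  [26] 13/19 → 3 ('fcc')
  [27] 19/26 → 2 ('fc')
  [28] 26/22 → 3 ('fce')
  [29] 22/0 → 1 ('f')

n(n+1)/2 = 30·31/2 = 465
Σ LCP = 0 + 2 + 1 + 1 + 0 + 1 + 1 + 3 + 2 + 4 + 1 + 2 + 1 + 2 + 1 + 3 + 0 + 1 + 1 + 3 + 1 + 0 + 2 + 1 + 1 + 0 + 3 + 2 + 3 + 1 = 44
distinct = 465 − 44 = 421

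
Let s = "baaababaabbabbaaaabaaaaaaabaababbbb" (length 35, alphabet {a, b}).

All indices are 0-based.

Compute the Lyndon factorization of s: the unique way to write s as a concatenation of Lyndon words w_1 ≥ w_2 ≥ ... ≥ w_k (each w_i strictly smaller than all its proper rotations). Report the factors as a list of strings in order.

["b", "aaababaabbabb", "aaaab", "aaaaaaabaababbbb"]

emit factor 1: 'b' (i=0, period=1)
emit factor 2: 'aaababaabbabb' (i=1, period=13)
emit factor 3: 'aaaab' (i=14, period=5)
emit factor 4: 'aaaaaaabaababbbb' (i=19, period=16)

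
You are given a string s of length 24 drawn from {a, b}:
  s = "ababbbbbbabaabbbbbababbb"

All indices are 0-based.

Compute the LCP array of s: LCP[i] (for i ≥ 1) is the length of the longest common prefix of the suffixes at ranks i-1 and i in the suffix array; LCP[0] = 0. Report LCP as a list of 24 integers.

[0, 1, 3, 6, 2, 4, 6, 0, 1, 2, 4, 3, 5, 1, 2, 5, 2, 3, 6, 3, 7, 4, 8, 5]

sorted suffixes:
  #0 SA[0]=11  'aabbbbbababbb'
  #1 SA[1]=9  'abaabbbbbababbb'
  #2 SA[2]=18  'ababbb'
  #3 SA[3]=0  'ababbbbbbabaabbbbbababbb'
  #4 SA[4]=20  'abbb'
  #5 SA[5]=12  'abbbbbababbb'
  #6 SA[6]=2  'abbbbbbabaabbbbbababbb'
  #7 SA[7]=23  'b'
  #8 SA[8]=10  'baabbbbbababbb'
  #9 SA[9]=8  'babaabbbbbababbb'
  #10 SA[10]=17  'bababbb'
  #11 SA[11]=19  'babbb'
  #12 SA[12]=1  'babbbbbbabaabbbbbababbb'
  #13 SA[13]=22  'bb'
  #14 SA[14]=7  'bbabaabbbbbababbb'
  #15 SA[15]=16  'bbababbb'
  #16 SA[16]=21  'bbb'
  #17 SA[17]=6  'bbbabaabbbbbababbb'
  #18 SA[18]=15  'bbbababbb'
  #19 SA[19]=5  'bbbbabaabbbbbababbb'
  #20 SA[20]=14  'bbbbababbb'
  #21 SA[21]=4  'bbbbbabaabbbbbababbb'
  #22 SA[22]=13  'bbbbbababbb'
  #23 SA[23]=3  'bbbbbbabaabbbbbababbb'

SA = [11, 9, 18, 0, 20, 12, 2, 23, 10, 8, 17, 19, 1, 22, 7, 16, 21, 6, 15, 5, 14, 4, 13, 3]
rank  pair      lcp
   1  s[11:],s[9:]  1  'a'
   2  s[9:],s[18:]  3  'aba'
   3  s[18:],s[0:]  6  'ababbb'
   4  s[0:],s[20:]  2  'ab'
   5  s[20:],s[12:]  4  'abbb'
   6  s[12:],s[2:]  6  'abbbbb'
   7  s[2:],s[23:]  0  ''
   8  s[23:],s[10:]  1  'b'
   9  s[10:],s[8:]  2  'ba'
  10  s[8:],s[17:]  4  'baba'
  11  s[17:],s[19:]  3  'bab'
  12  s[19:],s[1:]  5  'babbb'
  13  s[1:],s[22:]  1  'b'
  14  s[22:],s[7:]  2  'bb'
  15  s[7:],s[16:]  5  'bbaba'
  16  s[16:],s[21:]  2  'bb'
  17  s[21:],s[6:]  3  'bbb'
  18  s[6:],s[15:]  6  'bbbaba'
  19  s[15:],s[5:]  3  'bbb'
  20  s[5:],s[14:]  7  'bbbbaba'
  21  s[14:],s[4:]  4  'bbbb'
  22  s[4:],s[13:]  8  'bbbbbaba'
  23  s[13:],s[3:]  5  'bbbbb'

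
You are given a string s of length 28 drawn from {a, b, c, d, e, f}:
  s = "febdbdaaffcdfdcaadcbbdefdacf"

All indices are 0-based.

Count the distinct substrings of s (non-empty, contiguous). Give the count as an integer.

378

sorted suffixes:
  #0 SA[0]=15  'aadcbbdefdacf'
  #1 SA[1]=6  'aaffcdfdcaadcbbdefdacf'
  #2 SA[2]=25  'acf'
  #3 SA[3]=16  'adcbbdefdacf'
  #4 SA[4]=7  'affcdfdcaadcbbdefdacf'
  #5 SA[5]=19  'bbdefdacf'
  #6 SA[6]=4  'bdaaffcdfdcaadcbbdefdacf'
  #7 SA[7]=2  'bdbdaaffcdfdcaadcbbdefdacf'
  #8 SA[8]=20  'bdefdacf'
  #9 SA[9]=14  'caadcbbdefdacf'
  #10 SA[10]=18  'cbbdefdacf'
  #11 SA[11]=10  'cdfdcaadcbbdefdacf'
  #12 SA[12]=26  'cf'
  #13 SA[13]=5  'daaffcdfdcaadcbbdefdacf'
  #14 SA[14]=24  'dacf'
  #15 SA[15]=3  'dbdaaffcdfdcaadcbbdefdacf'
  #16 SA[16]=13  'dcaadcbbdefdacf'
  #17 SA[17]=17  'dcbbdefdacf'
  #18 SA[18]=21  'defdacf'
  #19 SA[19]=11  'dfdcaadcbbdefdacf'
  #20 SA[20]=1  'ebdbdaaffcdfdcaadcbbdefdacf'
  #21 SA[21]=22  'efdacf'
  #22 SA[22]=27  'f'
  #23 SA[23]=9  'fcdfdcaadcbbdefdacf'
  #24 SA[24]=23  'fdacf'
  #25 SA[25]=12  'fdcaadcbbdefdacf'
  #26 SA[26]=0  'febdbdaaffcdfdcaadcbbdefdacf'
  #27 SA[27]=8  'ffcdfdcaadcbbdefdacf'

SA = [15, 6, 25, 16, 7, 19, 4, 2, 20, 14, 18, 10, 26, 5, 24, 3, 13, 17, 21, 11, 1, 22, 27, 9, 23, 12, 0, 8]
[i] adj suffixes → lcp
  [1] 15/6 → 2 ('aa')
  [2] 6/25 → 1 ('a')
  [3] 25/16 → 1 ('a')
  [4] 16/7 → 1 ('a')
  [5] 7/19 → 0 ('')
  [6] 19/4 → 1 ('b')
  [7] 4/2 → 2 ('bd')
  [8] 2/20 → 2 ('bd')
  [9] 20/14 → 0 ('')
  [10] 14/18 → 1 ('c')
  [11] 18/10 → 1 ('c')
  [12] 10/26 → 1 ('c')
  [13] 26/5 → 0 ('')
  [14] 5/24 → 2 ('da')
  [15] 24/3 → 1 ('d')
  [16] 3/13 → 1 ('d')
  [17] 13/17 → 2 ('dc')
  [18] 17/21 → 1 ('d')
  [19] 21/11 → 1 ('d')
  [20] 11/1 → 0 ('')
  [21] 1/22 → 1 ('e')
  [22] 22/27 → 0 ('')
  [23] 27/9 → 1 ('f')
  [24] 9/23 → 1 ('f')
  [25] 23/12 → 2 ('fd')
  [26] 12/0 → 1 ('f')
  [27] 0/8 → 1 ('f')

n(n+1)/2 = 28·29/2 = 406
Σ LCP = 0 + 2 + 1 + 1 + 1 + 0 + 1 + 2 + 2 + 0 + 1 + 1 + 1 + 0 + 2 + 1 + 1 + 2 + 1 + 1 + 0 + 1 + 0 + 1 + 1 + 2 + 1 + 1 = 28
distinct = 406 − 28 = 378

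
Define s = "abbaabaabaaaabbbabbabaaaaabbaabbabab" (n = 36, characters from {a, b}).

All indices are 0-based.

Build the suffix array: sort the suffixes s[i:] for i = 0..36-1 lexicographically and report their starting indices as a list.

rank | idx | suffix
   0 |  21 | aaaaabbaabbabab
   1 |  22 | aaaabbaabbabab
   2 |   9 | aaaabbbabbabaaaaabbaabbabab
   3 |  23 | aaabbaabbabab
   4 |  10 | aaabbbabbabaaaaabbaabbabab
   5 |   6 | aabaaaabbbabbabaaaaabbaabbabab
   6 |   3 | aabaabaaaabbbabbabaaaaabbaabbabab
   7 |  24 | aabbaabbabab
   8 |  28 | aabbabab
   9 |  11 | aabbbabbabaaaaabbaabbabab
  10 |  34 | ab
  11 |  19 | abaaaaabbaabbabab
  12 |   7 | abaaaabbbabbabaaaaabbaabbabab
  13 |   4 | abaabaaaabbbabbabaaaaabbaabbabab
  14 |  32 | abab
  15 |   0 | abbaabaabaaaabbbabbabaaaaabbaabbabab
  16 |  25 | abbaabbabab
  17 |  16 | abbabaaaaabbaabbabab
  18 |  29 | abbabab
  19 |  12 | abbbabbabaaaaabbaabbabab
  20 |  35 | b
  21 |  20 | baaaaabbaabbabab
  22 |   8 | baaaabbbabbabaaaaabbaabbabab
  23 |   5 | baabaaaabbbabbabaaaaabbaabbabab
  24 |   2 | baabaabaaaabbbabbabaaaaabbaabbabab
  25 |  27 | baabbabab
  26 |  33 | bab
  27 |  18 | babaaaaabbaabbabab
  28 |  31 | babab
  29 |  15 | babbabaaaaabbaabbabab
  30 |   1 | bbaabaabaaaabbbabbabaaaaabbaabbabab
  31 |  26 | bbaabbabab
  32 |  17 | bbabaaaaabbaabbabab
  33 |  30 | bbabab
  34 |  14 | bbabbabaaaaabbaabbabab
  35 |  13 | bbbabbabaaaaabbaabbabab

[21, 22, 9, 23, 10, 6, 3, 24, 28, 11, 34, 19, 7, 4, 32, 0, 25, 16, 29, 12, 35, 20, 8, 5, 2, 27, 33, 18, 31, 15, 1, 26, 17, 30, 14, 13]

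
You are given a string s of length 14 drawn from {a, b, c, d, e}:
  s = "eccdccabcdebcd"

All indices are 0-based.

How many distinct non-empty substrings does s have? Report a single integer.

rank | idx | suffix
   0 |   6 | abcdebcd
   1 |  11 | bcd
   2 |   7 | bcdebcd
   3 |   5 | cabcdebcd
   4 |   4 | ccabcdebcd
   5 |   1 | ccdccabcdebcd
   6 |  12 | cd
   7 |   2 | cdccabcdebcd
   8 |   8 | cdebcd
   9 |  13 | d
  10 |   3 | dccabcdebcd
  11 |   9 | debcd
  12 |  10 | ebcd
  13 |   0 | eccdccabcdebcd

SA = [6, 11, 7, 5, 4, 1, 12, 2, 8, 13, 3, 9, 10, 0]
[i] adj suffixes → lcp
  [1] 6/11 → 0 ('')
  [2] 11/7 → 3 ('bcd')
  [3] 7/5 → 0 ('')
  [4] 5/4 → 1 ('c')
  [5] 4/1 → 2 ('cc')
  [6] 1/12 → 1 ('c')
  [7] 12/2 → 2 ('cd')
  [8] 2/8 → 2 ('cd')
  [9] 8/13 → 0 ('')
  [10] 13/3 → 1 ('d')
  [11] 3/9 → 1 ('d')
  [12] 9/10 → 0 ('')
  [13] 10/0 → 1 ('e')

n(n+1)/2 = 14·15/2 = 105
Σ LCP = 0 + 0 + 3 + 0 + 1 + 2 + 1 + 2 + 2 + 0 + 1 + 1 + 0 + 1 = 14
distinct = 105 − 14 = 91

91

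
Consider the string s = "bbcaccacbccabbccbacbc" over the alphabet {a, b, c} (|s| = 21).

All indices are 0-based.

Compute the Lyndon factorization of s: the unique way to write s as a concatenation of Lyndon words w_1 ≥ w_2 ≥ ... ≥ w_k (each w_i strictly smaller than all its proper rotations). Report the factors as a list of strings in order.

emit factor 1: 'bbc' (i=0, period=3)
emit factor 2: 'acc' (i=3, period=3)
emit factor 3: 'acbcc' (i=6, period=5)
emit factor 4: 'abbccbacbc' (i=11, period=10)

["bbc", "acc", "acbcc", "abbccbacbc"]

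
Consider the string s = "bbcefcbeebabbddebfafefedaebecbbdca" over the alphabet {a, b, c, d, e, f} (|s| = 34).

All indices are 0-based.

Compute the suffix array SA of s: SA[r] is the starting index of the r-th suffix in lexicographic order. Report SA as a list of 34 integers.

[33, 10, 24, 18, 9, 0, 29, 11, 1, 30, 12, 26, 6, 16, 32, 28, 5, 2, 23, 31, 13, 14, 8, 25, 15, 27, 22, 7, 3, 20, 17, 4, 21, 19]

rank | idx | suffix
   0 |  33 | a
   1 |  10 | abbddebfafefedaebecbbdca
   2 |  24 | aebecbbdca
   3 |  18 | afefedaebecbbdca
   4 |   9 | babbddebfafefedaebecbbdca
   5 |   0 | bbcefcbeebabbddebfafefedaebecbbdca
   6 |  29 | bbdca
   7 |  11 | bbddebfafefedaebecbbdca
   8 |   1 | bcefcbeebabbddebfafefedaebecbbdca
   9 |  30 | bdca
  10 |  12 | bddebfafefedaebecbbdca
  11 |  26 | becbbdca
  12 |   6 | beebabbddebfafefedaebecbbdca
  13 |  16 | bfafefedaebecbbdca
  14 |  32 | ca
  15 |  28 | cbbdca
  16 |   5 | cbeebabbddebfafefedaebecbbdca
  17 |   2 | cefcbeebabbddebfafefedaebecbbdca
  18 |  23 | daebecbbdca
  19 |  31 | dca
  20 |  13 | ddebfafefedaebecbbdca
  21 |  14 | debfafefedaebecbbdca
  22 |   8 | ebabbddebfafefedaebecbbdca
  23 |  25 | ebecbbdca
  24 |  15 | ebfafefedaebecbbdca
  25 |  27 | ecbbdca
  26 |  22 | edaebecbbdca
  27 |   7 | eebabbddebfafefedaebecbbdca
  28 |   3 | efcbeebabbddebfafefedaebecbbdca
  29 |  20 | efedaebecbbdca
  30 |  17 | fafefedaebecbbdca
  31 |   4 | fcbeebabbddebfafefedaebecbbdca
  32 |  21 | fedaebecbbdca
  33 |  19 | fefedaebecbbdca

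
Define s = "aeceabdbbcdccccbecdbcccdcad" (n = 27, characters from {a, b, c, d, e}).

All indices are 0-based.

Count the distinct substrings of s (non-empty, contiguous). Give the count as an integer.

343

sorted suffixes:
  #0 SA[0]=4  'abdbbcdccccbecdbcccdcad'
  #1 SA[1]=25  'ad'
  #2 SA[2]=0  'aeceabdbbcdccccbecdbcccdcad'
  #3 SA[3]=7  'bbcdccccbecdbcccdcad'
  #4 SA[4]=19  'bcccdcad'
  #5 SA[5]=8  'bcdccccbecdbcccdcad'
  #6 SA[6]=5  'bdbbcdccccbecdbcccdcad'
  #7 SA[7]=15  'becdbcccdcad'
  #8 SA[8]=24  'cad'
  #9 SA[9]=14  'cbecdbcccdcad'
  #10 SA[10]=13  'ccbecdbcccdcad'
  #11 SA[11]=12  'cccbecdbcccdcad'
  #12 SA[12]=11  'ccccbecdbcccdcad'
  #13 SA[13]=20  'cccdcad'
  #14 SA[14]=21  'ccdcad'
  #15 SA[15]=17  'cdbcccdcad'
  #16 SA[16]=22  'cdcad'
  #17 SA[17]=9  'cdccccbecdbcccdcad'
  #18 SA[18]=2  'ceabdbbcdccccbecdbcccdcad'
  #19 SA[19]=26  'd'
  #20 SA[20]=6  'dbbcdccccbecdbcccdcad'
  #21 SA[21]=18  'dbcccdcad'
  #22 SA[22]=23  'dcad'
  #23 SA[23]=10  'dccccbecdbcccdcad'
  #24 SA[24]=3  'eabdbbcdccccbecdbcccdcad'
  #25 SA[25]=16  'ecdbcccdcad'
  #26 SA[26]=1  'eceabdbbcdccccbecdbcccdcad'

SA = [4, 25, 0, 7, 19, 8, 5, 15, 24, 14, 13, 12, 11, 20, 21, 17, 22, 9, 2, 26, 6, 18, 23, 10, 3, 16, 1]
[i] adj suffixes → lcp
  [1] 4/25 → 1 ('a')
  [2] 25/0 → 1 ('a')
  [3] 0/7 → 0 ('')
  [4] 7/19 → 1 ('b')
  [5] 19/8 → 2 ('bc')
  [6] 8/5 → 1 ('b')
  [7] 5/15 → 1 ('b')
  [8] 15/24 → 0 ('')
  [9] 24/14 → 1 ('c')
  [10] 14/13 → 1 ('c')
  [11] 13/12 → 2 ('cc')
  [12] 12/11 → 3 ('ccc')
  [13] 11/20 → 3 ('ccc')
  [14] 20/21 → 2 ('cc')
  [15] 21/17 → 1 ('c')
  [16] 17/22 → 2 ('cd')
  [17] 22/9 → 3 ('cdc')
  [18] 9/2 → 1 ('c')
  [19] 2/26 → 0 ('')
  [20] 26/6 → 1 ('d')
  [21] 6/18 → 2 ('db')
  [22] 18/23 → 1 ('d')
  [23] 23/10 → 2 ('dc')
  [24] 10/3 → 0 ('')
  [25] 3/16 → 1 ('e')
  [26] 16/1 → 2 ('ec')

n(n+1)/2 = 27·28/2 = 378
Σ LCP = 0 + 1 + 1 + 0 + 1 + 2 + 1 + 1 + 0 + 1 + 1 + 2 + 3 + 3 + 2 + 1 + 2 + 3 + 1 + 0 + 1 + 2 + 1 + 2 + 0 + 1 + 2 = 35
distinct = 378 − 35 = 343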